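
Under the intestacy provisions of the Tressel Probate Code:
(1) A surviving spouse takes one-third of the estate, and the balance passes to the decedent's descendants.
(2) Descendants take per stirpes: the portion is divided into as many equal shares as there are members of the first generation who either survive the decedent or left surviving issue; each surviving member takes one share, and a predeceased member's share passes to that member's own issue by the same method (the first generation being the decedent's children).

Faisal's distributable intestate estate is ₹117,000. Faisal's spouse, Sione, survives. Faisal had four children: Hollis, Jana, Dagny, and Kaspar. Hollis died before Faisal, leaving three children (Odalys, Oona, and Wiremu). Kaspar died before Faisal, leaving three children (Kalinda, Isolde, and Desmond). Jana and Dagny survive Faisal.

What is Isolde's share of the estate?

Isolde receives ₹6,500.

Sione takes one-third of ₹117,000 = ₹39,000. The remaining ₹78,000 passes to the descendants.
The descendants' portion (₹78,000) is divided into 4 shares of ₹19,500: Jana and Dagny each take ₹19,500; Hollis's ₹19,500 share passes to Hollis's issue; Kaspar's ₹19,500 share passes to Kaspar's issue.
Hollis's share (₹19,500) is divided into 3 shares of ₹6,500: Odalys, Oona, and Wiremu each take ₹6,500.
Kaspar's share (₹19,500) is divided into 3 shares of ₹6,500: Kalinda, Isolde, and Desmond each take ₹6,500.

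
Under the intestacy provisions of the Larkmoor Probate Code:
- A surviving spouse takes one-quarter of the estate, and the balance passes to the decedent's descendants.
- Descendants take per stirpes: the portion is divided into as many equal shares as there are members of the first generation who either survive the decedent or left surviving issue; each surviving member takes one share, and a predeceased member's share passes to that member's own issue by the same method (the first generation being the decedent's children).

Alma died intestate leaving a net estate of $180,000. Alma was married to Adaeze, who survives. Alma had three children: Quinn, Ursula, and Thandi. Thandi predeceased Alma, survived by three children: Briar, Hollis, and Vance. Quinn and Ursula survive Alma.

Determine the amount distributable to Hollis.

Adaeze takes one-quarter of $180,000 = $45,000. The remaining $135,000 passes to the descendants.
The descendants' portion ($135,000) is divided into 3 shares of $45,000: Quinn and Ursula each take $45,000; Thandi's $45,000 share passes to Thandi's issue.
Thandi's share ($45,000) is divided into 3 shares of $15,000: Briar, Hollis, and Vance each take $15,000.

Hollis receives $15,000.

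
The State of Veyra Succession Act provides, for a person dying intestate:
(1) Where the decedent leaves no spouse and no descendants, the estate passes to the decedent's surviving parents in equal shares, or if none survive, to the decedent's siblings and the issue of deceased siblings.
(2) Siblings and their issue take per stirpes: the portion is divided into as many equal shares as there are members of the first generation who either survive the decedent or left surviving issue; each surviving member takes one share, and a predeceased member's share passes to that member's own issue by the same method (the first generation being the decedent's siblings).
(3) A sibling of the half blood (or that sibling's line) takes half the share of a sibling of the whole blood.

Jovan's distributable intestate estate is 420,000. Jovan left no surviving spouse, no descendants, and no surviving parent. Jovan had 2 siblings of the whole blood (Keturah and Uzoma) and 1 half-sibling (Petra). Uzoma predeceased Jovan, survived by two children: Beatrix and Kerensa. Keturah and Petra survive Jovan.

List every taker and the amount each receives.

Keturah: 168,000; Petra: 84,000; Beatrix: 84,000; Kerensa: 84,000

The entire 420,000 passes to the siblings and their issue.
Counting each half-blood sibling's line as half a unit, there are 5/2 units in 420,000, so one unit is 168,000. Whole-blood lines (Keturah and Uzoma) take 168,000 each; half-blood lines (Petra) take 84,000 each.
Uzoma's share (168,000) is divided into 2 shares of 84,000: Beatrix and Kerensa each take 84,000.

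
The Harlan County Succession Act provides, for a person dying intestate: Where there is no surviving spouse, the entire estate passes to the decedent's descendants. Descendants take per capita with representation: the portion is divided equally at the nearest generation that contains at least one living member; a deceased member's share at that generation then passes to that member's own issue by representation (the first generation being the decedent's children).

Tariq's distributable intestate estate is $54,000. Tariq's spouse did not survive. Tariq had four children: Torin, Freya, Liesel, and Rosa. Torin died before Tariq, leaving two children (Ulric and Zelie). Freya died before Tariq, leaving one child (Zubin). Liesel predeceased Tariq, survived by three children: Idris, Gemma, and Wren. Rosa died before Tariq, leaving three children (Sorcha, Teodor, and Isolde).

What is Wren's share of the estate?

Wren receives $6,000.

The entire $54,000 passes to the descendants.
No child survives, so the initial division is made at the grandchildren's generation.
That amount ($54,000) is divided into 9 shares of $6,000: Ulric, Zelie, Zubin, Idris, Gemma, Wren, Sorcha, Teodor, and Isolde each take $6,000.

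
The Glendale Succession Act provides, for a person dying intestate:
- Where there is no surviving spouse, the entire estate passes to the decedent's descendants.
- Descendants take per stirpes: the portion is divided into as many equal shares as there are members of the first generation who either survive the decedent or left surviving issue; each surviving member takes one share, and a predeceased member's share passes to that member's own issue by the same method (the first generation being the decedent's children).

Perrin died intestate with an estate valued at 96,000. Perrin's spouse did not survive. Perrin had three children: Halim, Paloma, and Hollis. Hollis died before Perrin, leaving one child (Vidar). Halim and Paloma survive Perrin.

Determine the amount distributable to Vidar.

Vidar receives 32,000.

The entire 96,000 passes to the descendants.
That amount (96,000) is divided into 3 shares of 32,000: Halim and Paloma each take 32,000; Hollis's 32,000 share passes to Hollis's issue.
Hollis's share (32,000) passes entirely to Vidar.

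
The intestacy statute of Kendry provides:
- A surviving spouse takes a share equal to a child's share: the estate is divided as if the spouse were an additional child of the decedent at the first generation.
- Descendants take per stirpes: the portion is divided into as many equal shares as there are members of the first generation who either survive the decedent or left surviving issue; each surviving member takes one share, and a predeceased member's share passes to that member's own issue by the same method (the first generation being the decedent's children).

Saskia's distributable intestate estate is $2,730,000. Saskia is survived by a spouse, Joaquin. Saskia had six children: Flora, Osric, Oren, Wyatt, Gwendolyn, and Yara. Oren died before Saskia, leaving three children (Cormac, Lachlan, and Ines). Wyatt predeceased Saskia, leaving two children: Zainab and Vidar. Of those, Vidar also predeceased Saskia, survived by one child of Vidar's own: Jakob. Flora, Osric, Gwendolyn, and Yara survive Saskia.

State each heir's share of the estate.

The spouse counts as an additional share at the children's level, so there are 7 primary shares of $390,000. Joaquin takes one such share ($390,000).
The children's combined portion ($2,340,000) is divided into 6 shares of $390,000: Flora, Osric, Gwendolyn, and Yara each take $390,000; Oren's $390,000 share passes to Oren's issue; Wyatt's $390,000 share passes to Wyatt's issue.
Oren's share ($390,000) is divided into 3 shares of $130,000: Cormac, Lachlan, and Ines each take $130,000.
Wyatt's share ($390,000) is divided into 2 shares of $195,000: Zainab takes $195,000; Vidar's $195,000 share passes to Vidar's issue.
Vidar's share ($195,000) passes entirely to Jakob.

Joaquin: $390,000; Flora: $390,000; Osric: $390,000; Cormac: $130,000; Lachlan: $130,000; Ines: $130,000; Zainab: $195,000; Jakob: $195,000; Gwendolyn: $390,000; Yara: $390,000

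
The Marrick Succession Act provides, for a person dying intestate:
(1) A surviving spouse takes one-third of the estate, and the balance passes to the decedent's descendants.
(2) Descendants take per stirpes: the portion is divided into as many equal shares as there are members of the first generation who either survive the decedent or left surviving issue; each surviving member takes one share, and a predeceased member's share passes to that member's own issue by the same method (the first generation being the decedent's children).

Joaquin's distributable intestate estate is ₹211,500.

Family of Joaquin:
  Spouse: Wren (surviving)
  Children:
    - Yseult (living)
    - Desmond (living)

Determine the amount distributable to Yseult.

Yseult receives ₹70,500.

Wren takes one-third of ₹211,500 = ₹70,500. The remaining ₹141,000 passes to the descendants.
The descendants' portion (₹141,000) is divided into 2 shares of ₹70,500: Yseult and Desmond each take ₹70,500.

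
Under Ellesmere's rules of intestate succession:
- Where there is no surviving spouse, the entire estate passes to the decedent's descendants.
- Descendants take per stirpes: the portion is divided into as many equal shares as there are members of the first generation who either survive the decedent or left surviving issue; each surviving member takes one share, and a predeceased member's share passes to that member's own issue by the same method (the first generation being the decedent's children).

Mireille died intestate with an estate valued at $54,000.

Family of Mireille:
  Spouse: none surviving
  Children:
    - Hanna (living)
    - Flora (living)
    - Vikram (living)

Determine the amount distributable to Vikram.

The entire $54,000 passes to the descendants.
That amount ($54,000) is divided into 3 shares of $18,000: Hanna, Flora, and Vikram each take $18,000.

Vikram receives $18,000.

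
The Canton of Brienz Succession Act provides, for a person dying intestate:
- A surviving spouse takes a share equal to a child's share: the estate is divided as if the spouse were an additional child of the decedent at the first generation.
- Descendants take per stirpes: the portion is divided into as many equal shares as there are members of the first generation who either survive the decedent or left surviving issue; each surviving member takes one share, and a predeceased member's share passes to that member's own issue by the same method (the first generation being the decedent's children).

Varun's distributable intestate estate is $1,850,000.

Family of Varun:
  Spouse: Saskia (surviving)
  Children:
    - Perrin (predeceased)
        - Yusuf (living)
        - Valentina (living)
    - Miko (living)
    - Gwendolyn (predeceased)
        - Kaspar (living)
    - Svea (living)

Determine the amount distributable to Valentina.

The spouse counts as an additional share at the children's level, so there are 5 primary shares of $370,000. Saskia takes one such share ($370,000).
The children's combined portion ($1,480,000) is divided into 4 shares of $370,000: Miko and Svea each take $370,000; Perrin's $370,000 share passes to Perrin's issue; Gwendolyn's $370,000 share passes to Gwendolyn's issue.
Perrin's share ($370,000) is divided into 2 shares of $185,000: Yusuf and Valentina each take $185,000.
Gwendolyn's share ($370,000) passes entirely to Kaspar.

Valentina receives $185,000.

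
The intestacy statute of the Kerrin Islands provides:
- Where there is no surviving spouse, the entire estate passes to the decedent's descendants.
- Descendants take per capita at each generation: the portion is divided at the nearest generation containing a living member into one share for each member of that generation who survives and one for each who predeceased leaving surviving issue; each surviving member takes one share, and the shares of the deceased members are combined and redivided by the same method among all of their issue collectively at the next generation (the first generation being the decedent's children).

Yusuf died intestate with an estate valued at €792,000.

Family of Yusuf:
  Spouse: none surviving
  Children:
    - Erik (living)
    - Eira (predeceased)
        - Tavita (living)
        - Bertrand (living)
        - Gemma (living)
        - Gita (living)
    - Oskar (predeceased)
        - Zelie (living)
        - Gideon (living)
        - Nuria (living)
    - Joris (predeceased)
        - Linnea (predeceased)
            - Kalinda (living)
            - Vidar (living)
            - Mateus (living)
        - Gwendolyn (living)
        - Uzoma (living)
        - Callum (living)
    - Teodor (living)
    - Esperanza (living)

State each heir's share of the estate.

The entire €792,000 passes to the descendants.
That amount (€792,000) is divided at the children's generation into 6 shares of €132,000. Erik, Teodor, and Esperanza each take €132,000. The 3 shares of the deceased (Eira, Oskar, and Joris) are combined into a pool of €396,000.
That pool (€396,000) is divided at the grandchildren's generation into 11 shares of €36,000. Tavita, Bertrand, Gemma, Gita, Zelie, Gideon, Nuria, Gwendolyn, Uzoma, and Callum each take €36,000. The remaining share for the deceased Linnea (€36,000) is carried to the next generation.
That pool (€36,000) is divided at the great-grandchildren's generation equally among Kalinda, Vidar, and Mateus: €12,000 each.

Erik: €132,000; Tavita: €36,000; Bertrand: €36,000; Gemma: €36,000; Gita: €36,000; Zelie: €36,000; Gideon: €36,000; Nuria: €36,000; Kalinda: €12,000; Vidar: €12,000; Mateus: €12,000; Gwendolyn: €36,000; Uzoma: €36,000; Callum: €36,000; Teodor: €132,000; Esperanza: €132,000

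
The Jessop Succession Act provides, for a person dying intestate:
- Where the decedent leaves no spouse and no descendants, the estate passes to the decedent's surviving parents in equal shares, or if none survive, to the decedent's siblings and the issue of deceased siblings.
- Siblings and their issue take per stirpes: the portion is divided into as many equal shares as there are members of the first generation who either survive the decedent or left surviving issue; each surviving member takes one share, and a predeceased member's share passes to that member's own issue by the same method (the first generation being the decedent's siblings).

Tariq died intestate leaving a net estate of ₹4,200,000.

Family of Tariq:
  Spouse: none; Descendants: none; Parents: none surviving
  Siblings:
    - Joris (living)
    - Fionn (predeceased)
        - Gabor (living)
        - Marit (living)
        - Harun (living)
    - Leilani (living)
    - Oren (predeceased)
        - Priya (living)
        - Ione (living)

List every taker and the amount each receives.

The entire ₹4,200,000 passes to the siblings and their issue.
That amount (₹4,200,000) is divided into 4 shares of ₹1,050,000: Joris and Leilani each take ₹1,050,000; Fionn's ₹1,050,000 share passes to Fionn's issue; Oren's ₹1,050,000 share passes to Oren's issue.
Fionn's share (₹1,050,000) is divided into 3 shares of ₹350,000: Gabor, Marit, and Harun each take ₹350,000.
Oren's share (₹1,050,000) is divided into 2 shares of ₹525,000: Priya and Ione each take ₹525,000.

Joris: ₹1,050,000; Gabor: ₹350,000; Marit: ₹350,000; Harun: ₹350,000; Leilani: ₹1,050,000; Priya: ₹525,000; Ione: ₹525,000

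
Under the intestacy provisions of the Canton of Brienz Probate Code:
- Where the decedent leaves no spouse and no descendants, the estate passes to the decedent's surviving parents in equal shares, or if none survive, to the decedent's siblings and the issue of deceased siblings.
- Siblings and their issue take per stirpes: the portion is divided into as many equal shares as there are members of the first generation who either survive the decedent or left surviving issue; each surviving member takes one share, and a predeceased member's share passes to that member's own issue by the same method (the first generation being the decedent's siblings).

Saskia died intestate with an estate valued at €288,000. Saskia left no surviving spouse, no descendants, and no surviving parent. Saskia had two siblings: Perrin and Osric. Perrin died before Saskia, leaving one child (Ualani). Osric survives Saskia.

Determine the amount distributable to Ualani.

The entire €288,000 passes to the siblings and their issue.
That amount (€288,000) is divided into 2 shares of €144,000: Osric takes €144,000; Perrin's €144,000 share passes to Perrin's issue.
Perrin's share (€144,000) passes entirely to Ualani.

Ualani receives €144,000.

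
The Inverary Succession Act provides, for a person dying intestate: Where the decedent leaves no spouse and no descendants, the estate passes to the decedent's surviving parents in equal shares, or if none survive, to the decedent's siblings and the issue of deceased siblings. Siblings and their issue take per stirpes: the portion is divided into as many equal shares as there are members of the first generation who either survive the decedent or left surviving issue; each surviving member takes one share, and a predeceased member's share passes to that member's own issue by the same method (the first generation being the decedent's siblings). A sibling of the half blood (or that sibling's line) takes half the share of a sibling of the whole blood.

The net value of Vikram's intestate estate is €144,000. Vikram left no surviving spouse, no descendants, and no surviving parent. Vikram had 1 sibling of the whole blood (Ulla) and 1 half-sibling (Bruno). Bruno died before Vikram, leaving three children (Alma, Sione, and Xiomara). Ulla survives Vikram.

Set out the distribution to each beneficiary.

The entire €144,000 passes to the siblings and their issue.
Counting each half-blood sibling's line as half a unit, there are 3/2 units in €144,000, so one unit is €96,000. Whole-blood lines (Ulla) take €96,000 each; half-blood lines (Bruno) take €48,000 each.
Bruno's share (€48,000) is divided into 3 shares of €16,000: Alma, Sione, and Xiomara each take €16,000.

Alma: €16,000; Sione: €16,000; Xiomara: €16,000; Ulla: €96,000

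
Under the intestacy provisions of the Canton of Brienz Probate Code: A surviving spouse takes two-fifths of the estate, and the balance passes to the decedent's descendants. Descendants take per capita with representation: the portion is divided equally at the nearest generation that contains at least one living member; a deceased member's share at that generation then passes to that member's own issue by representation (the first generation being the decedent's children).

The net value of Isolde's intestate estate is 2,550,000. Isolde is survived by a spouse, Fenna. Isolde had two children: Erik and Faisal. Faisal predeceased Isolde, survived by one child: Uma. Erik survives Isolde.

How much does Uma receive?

Uma receives 765,000.

Fenna takes two-fifths of 2,550,000 = 1,020,000. The remaining 1,530,000 passes to the descendants.
The descendants' portion (1,530,000) is divided into 2 shares of 765,000: Erik takes 765,000; Faisal's 765,000 share passes to Faisal's issue.
Faisal's share (765,000) passes entirely to Uma.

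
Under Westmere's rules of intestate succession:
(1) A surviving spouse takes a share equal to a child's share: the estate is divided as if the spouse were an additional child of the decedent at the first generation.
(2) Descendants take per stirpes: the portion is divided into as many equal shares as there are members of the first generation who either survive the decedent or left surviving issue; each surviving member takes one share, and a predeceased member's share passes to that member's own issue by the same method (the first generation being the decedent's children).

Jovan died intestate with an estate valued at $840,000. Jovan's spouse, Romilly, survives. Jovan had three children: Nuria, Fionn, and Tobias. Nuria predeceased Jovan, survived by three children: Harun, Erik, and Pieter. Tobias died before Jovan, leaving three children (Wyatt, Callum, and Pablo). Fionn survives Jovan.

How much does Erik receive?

The spouse counts as an additional share at the children's level, so there are 4 primary shares of $210,000. Romilly takes one such share ($210,000).
The children's combined portion ($630,000) is divided into 3 shares of $210,000: Fionn takes $210,000; Nuria's $210,000 share passes to Nuria's issue; Tobias's $210,000 share passes to Tobias's issue.
Nuria's share ($210,000) is divided into 3 shares of $70,000: Harun, Erik, and Pieter each take $70,000.
Tobias's share ($210,000) is divided into 3 shares of $70,000: Wyatt, Callum, and Pablo each take $70,000.

Erik receives $70,000.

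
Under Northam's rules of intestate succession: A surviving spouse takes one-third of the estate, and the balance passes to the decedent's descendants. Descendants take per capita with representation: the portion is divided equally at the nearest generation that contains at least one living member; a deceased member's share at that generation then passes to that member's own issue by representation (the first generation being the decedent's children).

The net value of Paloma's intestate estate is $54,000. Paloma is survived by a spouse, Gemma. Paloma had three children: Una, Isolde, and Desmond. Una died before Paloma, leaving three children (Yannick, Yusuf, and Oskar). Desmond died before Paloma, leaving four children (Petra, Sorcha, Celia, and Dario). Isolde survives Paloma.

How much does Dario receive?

Gemma takes one-third of $54,000 = $18,000. The remaining $36,000 passes to the descendants.
The descendants' portion ($36,000) is divided into 3 shares of $12,000: Isolde takes $12,000; Una's $12,000 share passes to Una's issue; Desmond's $12,000 share passes to Desmond's issue.
Una's share ($12,000) is divided into 3 shares of $4,000: Yannick, Yusuf, and Oskar each take $4,000.
Desmond's share ($12,000) is divided into 4 shares of $3,000: Petra, Sorcha, Celia, and Dario each take $3,000.

Dario receives $3,000.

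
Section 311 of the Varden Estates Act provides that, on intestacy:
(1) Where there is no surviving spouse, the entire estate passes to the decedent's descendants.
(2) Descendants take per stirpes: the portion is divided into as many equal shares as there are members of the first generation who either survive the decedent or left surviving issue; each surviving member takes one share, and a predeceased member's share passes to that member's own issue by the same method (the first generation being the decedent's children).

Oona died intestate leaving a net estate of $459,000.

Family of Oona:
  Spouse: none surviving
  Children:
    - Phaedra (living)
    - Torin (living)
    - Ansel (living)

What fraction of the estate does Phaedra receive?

Phaedra receives 1/3 of the estate.

The entire $459,000 passes to the descendants.
That amount ($459,000) is divided into 3 shares of $153,000: Phaedra, Torin, and Ansel each take $153,000.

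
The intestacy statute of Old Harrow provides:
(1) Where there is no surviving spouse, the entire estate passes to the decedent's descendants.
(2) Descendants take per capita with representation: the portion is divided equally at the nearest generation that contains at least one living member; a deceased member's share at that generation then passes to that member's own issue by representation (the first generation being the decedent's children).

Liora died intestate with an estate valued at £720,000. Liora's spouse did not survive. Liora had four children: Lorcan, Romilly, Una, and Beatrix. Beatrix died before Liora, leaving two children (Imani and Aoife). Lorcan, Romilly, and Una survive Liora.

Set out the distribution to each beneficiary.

Lorcan: £180,000; Romilly: £180,000; Una: £180,000; Imani: £90,000; Aoife: £90,000

The entire £720,000 passes to the descendants.
That amount (£720,000) is divided into 4 shares of £180,000: Lorcan, Romilly, and Una each take £180,000; Beatrix's £180,000 share passes to Beatrix's issue.
Beatrix's share (£180,000) is divided into 2 shares of £90,000: Imani and Aoife each take £90,000.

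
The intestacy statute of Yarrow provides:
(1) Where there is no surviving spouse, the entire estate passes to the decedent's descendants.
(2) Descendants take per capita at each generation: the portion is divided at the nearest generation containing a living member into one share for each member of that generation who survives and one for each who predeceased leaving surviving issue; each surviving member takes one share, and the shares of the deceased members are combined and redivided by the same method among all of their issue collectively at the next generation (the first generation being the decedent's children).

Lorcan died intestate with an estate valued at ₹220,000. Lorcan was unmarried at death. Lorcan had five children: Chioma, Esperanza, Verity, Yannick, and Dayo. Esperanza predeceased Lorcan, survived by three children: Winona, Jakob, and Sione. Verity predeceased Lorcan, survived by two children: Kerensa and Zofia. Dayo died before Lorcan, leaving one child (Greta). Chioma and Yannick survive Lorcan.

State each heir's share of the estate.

The entire ₹220,000 passes to the descendants.
That amount (₹220,000) is divided at the children's generation into 5 shares of ₹44,000. Chioma and Yannick each take ₹44,000. The 3 shares of the deceased (Esperanza, Verity, and Dayo) are combined into a pool of ₹132,000.
That pool (₹132,000) is divided at the grandchildren's generation equally among Winona, Jakob, Sione, Kerensa, Zofia, and Greta: ₹22,000 each.

Chioma: ₹44,000; Winona: ₹22,000; Jakob: ₹22,000; Sione: ₹22,000; Kerensa: ₹22,000; Zofia: ₹22,000; Yannick: ₹44,000; Greta: ₹22,000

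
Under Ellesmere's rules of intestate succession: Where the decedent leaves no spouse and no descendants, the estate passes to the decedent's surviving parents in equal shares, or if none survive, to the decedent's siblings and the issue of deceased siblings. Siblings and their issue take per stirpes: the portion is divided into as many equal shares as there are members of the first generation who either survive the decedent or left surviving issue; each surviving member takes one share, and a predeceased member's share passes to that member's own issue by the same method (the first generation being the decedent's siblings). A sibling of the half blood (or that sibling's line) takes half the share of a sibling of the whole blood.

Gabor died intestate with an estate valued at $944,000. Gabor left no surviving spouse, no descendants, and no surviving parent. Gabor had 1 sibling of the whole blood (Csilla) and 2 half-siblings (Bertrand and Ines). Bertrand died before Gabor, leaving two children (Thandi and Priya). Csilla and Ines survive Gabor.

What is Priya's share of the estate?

The entire $944,000 passes to the siblings and their issue.
Counting each half-blood sibling's line as half a unit, there are 2 units in $944,000, so one unit is $472,000. Whole-blood lines (Csilla) take $472,000 each; half-blood lines (Bertrand and Ines) take $236,000 each.
Bertrand's share ($236,000) is divided into 2 shares of $118,000: Thandi and Priya each take $118,000.

Priya receives $118,000.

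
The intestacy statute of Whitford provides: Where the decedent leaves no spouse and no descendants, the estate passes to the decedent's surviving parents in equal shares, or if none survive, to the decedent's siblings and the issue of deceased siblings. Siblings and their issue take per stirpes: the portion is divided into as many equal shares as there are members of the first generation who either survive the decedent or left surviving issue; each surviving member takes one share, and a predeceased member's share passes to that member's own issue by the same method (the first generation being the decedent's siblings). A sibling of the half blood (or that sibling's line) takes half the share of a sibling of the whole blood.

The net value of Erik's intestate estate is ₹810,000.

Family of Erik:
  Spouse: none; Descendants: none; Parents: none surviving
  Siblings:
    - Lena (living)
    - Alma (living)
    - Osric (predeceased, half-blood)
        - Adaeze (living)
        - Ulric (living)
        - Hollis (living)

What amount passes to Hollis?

The entire ₹810,000 passes to the siblings and their issue.
Counting each half-blood sibling's line as half a unit, there are 5/2 units in ₹810,000, so one unit is ₹324,000. Whole-blood lines (Lena and Alma) take ₹324,000 each; half-blood lines (Osric) take ₹162,000 each.
Osric's share (₹162,000) is divided into 3 shares of ₹54,000: Adaeze, Ulric, and Hollis each take ₹54,000.

Hollis receives ₹54,000.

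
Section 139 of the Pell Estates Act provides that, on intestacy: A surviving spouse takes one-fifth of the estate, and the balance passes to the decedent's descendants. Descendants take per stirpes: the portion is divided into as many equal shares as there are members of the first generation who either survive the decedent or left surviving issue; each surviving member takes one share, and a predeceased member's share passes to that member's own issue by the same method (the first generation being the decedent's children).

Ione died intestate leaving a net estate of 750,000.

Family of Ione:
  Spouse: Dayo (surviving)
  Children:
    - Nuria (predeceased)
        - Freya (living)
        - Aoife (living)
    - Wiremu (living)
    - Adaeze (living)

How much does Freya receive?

Freya receives 100,000.

Dayo takes one-fifth of 750,000 = 150,000. The remaining 600,000 passes to the descendants.
The descendants' portion (600,000) is divided into 3 shares of 200,000: Wiremu and Adaeze each take 200,000; Nuria's 200,000 share passes to Nuria's issue.
Nuria's share (200,000) is divided into 2 shares of 100,000: Freya and Aoife each take 100,000.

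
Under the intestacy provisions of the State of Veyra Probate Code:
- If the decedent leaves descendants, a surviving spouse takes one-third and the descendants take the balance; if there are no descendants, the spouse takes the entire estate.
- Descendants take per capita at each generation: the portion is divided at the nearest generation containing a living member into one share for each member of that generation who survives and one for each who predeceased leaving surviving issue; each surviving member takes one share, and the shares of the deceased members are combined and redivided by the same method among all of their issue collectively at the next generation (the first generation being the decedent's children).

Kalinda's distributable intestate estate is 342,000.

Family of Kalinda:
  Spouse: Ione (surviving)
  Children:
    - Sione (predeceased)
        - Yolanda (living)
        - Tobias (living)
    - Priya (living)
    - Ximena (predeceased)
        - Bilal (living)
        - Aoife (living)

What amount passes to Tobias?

Tobias receives 38,000.

Ione takes one-third of 342,000 = 114,000. The remaining 228,000 passes to the descendants.
The descendants' portion (228,000) is divided at the children's generation into 3 shares of 76,000. Priya takes 76,000. The 2 shares of the deceased (Sione and Ximena) are combined into a pool of 152,000.
That pool (152,000) is divided at the grandchildren's generation equally among Yolanda, Tobias, Bilal, and Aoife: 38,000 each.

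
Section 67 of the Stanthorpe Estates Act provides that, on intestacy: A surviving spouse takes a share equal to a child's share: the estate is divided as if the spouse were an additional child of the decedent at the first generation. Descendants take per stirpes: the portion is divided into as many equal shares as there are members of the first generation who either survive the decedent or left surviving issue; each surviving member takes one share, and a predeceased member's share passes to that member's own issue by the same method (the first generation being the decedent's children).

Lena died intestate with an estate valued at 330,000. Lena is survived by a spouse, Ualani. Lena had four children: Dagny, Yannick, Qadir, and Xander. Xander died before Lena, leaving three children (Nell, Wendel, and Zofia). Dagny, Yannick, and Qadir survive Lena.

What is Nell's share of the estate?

The spouse counts as an additional share at the children's level, so there are 5 primary shares of 66,000. Ualani takes one such share (66,000).
The children's combined portion (264,000) is divided into 4 shares of 66,000: Dagny, Yannick, and Qadir each take 66,000; Xander's 66,000 share passes to Xander's issue.
Xander's share (66,000) is divided into 3 shares of 22,000: Nell, Wendel, and Zofia each take 22,000.

Nell receives 22,000.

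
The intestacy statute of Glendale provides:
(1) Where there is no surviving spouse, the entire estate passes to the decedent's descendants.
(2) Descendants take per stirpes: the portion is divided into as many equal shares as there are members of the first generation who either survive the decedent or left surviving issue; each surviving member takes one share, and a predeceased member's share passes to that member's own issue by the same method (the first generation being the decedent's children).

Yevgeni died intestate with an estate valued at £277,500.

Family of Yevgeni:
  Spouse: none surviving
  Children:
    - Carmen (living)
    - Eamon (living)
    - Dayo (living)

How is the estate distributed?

The entire £277,500 passes to the descendants.
That amount (£277,500) is divided into 3 shares of £92,500: Carmen, Eamon, and Dayo each take £92,500.

Carmen: £92,500; Eamon: £92,500; Dayo: £92,500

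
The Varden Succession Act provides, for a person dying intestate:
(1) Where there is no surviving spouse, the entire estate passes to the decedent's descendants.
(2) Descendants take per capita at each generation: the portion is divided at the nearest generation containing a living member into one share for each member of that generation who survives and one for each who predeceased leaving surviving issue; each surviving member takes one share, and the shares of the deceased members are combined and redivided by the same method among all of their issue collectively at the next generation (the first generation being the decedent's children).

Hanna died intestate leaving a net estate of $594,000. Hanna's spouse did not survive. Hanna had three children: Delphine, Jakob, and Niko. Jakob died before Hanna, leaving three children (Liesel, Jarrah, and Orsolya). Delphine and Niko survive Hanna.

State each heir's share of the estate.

Delphine: $198,000; Liesel: $66,000; Jarrah: $66,000; Orsolya: $66,000; Niko: $198,000

The entire $594,000 passes to the descendants.
That amount ($594,000) is divided at the children's generation into 3 shares of $198,000. Delphine and Niko each take $198,000. The remaining share for the deceased Jakob ($198,000) is carried to the next generation.
That pool ($198,000) is divided at the grandchildren's generation equally among Liesel, Jarrah, and Orsolya: $66,000 each.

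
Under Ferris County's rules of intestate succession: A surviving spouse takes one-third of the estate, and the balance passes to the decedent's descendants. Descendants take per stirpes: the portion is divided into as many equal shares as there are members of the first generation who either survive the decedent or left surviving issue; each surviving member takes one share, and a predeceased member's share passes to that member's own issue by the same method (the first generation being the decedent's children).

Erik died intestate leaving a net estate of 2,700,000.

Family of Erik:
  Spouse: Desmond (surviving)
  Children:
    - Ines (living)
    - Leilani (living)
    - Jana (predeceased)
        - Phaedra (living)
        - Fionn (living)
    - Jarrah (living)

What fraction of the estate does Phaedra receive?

Phaedra receives 1/12 of the estate.

Desmond takes one-third of 2,700,000 = 900,000. The remaining 1,800,000 passes to the descendants.
The descendants' portion (1,800,000) is divided into 4 shares of 450,000: Ines, Leilani, and Jarrah each take 450,000; Jana's 450,000 share passes to Jana's issue.
Jana's share (450,000) is divided into 2 shares of 225,000: Phaedra and Fionn each take 225,000.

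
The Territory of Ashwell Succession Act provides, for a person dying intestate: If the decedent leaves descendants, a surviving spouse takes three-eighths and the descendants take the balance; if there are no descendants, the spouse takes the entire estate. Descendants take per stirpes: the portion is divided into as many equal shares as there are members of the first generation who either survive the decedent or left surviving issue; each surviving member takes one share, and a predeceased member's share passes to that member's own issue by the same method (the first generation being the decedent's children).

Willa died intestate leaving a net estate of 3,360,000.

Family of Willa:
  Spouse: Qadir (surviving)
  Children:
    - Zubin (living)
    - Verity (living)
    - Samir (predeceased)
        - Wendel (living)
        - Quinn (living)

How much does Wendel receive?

Wendel receives 350,000.

Qadir takes three-eighths of 3,360,000 = 1,260,000. The remaining 2,100,000 passes to the descendants.
The descendants' portion (2,100,000) is divided into 3 shares of 700,000: Zubin and Verity each take 700,000; Samir's 700,000 share passes to Samir's issue.
Samir's share (700,000) is divided into 2 shares of 350,000: Wendel and Quinn each take 350,000.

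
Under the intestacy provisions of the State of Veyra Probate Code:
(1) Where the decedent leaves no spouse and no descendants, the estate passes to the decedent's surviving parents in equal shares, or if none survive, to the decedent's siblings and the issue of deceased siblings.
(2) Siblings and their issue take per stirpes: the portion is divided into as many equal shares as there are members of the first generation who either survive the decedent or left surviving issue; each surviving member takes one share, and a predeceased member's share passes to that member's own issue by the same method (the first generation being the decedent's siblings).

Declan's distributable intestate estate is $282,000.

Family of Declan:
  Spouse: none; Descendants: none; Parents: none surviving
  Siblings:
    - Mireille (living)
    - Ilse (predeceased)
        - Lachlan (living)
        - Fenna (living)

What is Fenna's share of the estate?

The entire $282,000 passes to the siblings and their issue.
That amount ($282,000) is divided into 2 shares of $141,000: Mireille takes $141,000; Ilse's $141,000 share passes to Ilse's issue.
Ilse's share ($141,000) is divided into 2 shares of $70,500: Lachlan and Fenna each take $70,500.

Fenna receives $70,500.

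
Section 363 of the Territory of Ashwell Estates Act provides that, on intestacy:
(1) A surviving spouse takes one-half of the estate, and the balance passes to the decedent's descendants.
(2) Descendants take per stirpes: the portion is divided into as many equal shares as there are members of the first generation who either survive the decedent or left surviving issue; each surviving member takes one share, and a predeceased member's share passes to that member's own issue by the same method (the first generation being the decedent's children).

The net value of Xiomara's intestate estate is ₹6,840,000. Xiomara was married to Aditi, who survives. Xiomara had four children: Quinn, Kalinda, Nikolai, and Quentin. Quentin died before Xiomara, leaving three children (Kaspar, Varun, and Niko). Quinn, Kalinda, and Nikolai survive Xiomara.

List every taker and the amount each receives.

Aditi: ₹3,420,000; Quinn: ₹855,000; Kalinda: ₹855,000; Nikolai: ₹855,000; Kaspar: ₹285,000; Varun: ₹285,000; Niko: ₹285,000

Aditi takes one-half of ₹6,840,000 = ₹3,420,000. The remaining ₹3,420,000 passes to the descendants.
The descendants' portion (₹3,420,000) is divided into 4 shares of ₹855,000: Quinn, Kalinda, and Nikolai each take ₹855,000; Quentin's ₹855,000 share passes to Quentin's issue.
Quentin's share (₹855,000) is divided into 3 shares of ₹285,000: Kaspar, Varun, and Niko each take ₹285,000.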